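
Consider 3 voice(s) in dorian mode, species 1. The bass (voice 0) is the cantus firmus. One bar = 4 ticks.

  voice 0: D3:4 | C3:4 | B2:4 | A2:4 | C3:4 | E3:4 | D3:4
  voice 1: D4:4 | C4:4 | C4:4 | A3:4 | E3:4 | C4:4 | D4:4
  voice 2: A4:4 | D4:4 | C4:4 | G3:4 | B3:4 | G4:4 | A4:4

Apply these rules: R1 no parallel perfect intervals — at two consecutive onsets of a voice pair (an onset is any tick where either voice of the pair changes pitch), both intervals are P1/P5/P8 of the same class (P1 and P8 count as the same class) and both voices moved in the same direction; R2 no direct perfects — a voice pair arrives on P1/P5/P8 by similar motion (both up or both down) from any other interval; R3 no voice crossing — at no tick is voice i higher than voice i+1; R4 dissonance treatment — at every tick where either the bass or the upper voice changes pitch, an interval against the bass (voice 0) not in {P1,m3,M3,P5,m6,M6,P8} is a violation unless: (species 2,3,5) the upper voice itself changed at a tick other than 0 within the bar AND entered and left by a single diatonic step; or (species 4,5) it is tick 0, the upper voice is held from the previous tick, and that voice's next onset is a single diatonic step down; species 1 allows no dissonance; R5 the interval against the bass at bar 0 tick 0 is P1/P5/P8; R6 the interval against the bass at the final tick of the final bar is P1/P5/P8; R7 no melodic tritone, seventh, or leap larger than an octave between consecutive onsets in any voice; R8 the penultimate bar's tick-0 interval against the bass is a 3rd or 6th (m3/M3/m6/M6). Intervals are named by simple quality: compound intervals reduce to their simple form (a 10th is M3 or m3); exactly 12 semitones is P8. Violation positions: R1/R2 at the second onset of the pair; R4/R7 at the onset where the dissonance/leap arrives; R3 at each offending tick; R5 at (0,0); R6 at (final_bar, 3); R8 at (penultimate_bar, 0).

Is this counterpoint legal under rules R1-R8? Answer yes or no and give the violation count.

No (13 violations)

bar 0: v0=D3 v1=D4 v2=A4 (P5)
bar 1: v0=C3 v1=C4 v2=D4 (M2)
bar 2: v0=B2 v1=C4 v2=C4 (m2)
bar 3: v0=A2 v1=A3 v2=G3 (m7)
bar 4: v0=C3 v1=E3 v2=B3 (M7)
bar 5: v0=E3 v1=C4 v2=G4 (m3)
bar 6: v0=D3 v1=D4 v2=A4 (P5)
  R1 @ bar1.0: D3/D4 P8 -> C3/C4 P8 similar
  R4 @ bar1.0: C3/D4 M2 untreated
  R4 @ bar2.0: B2/C4 m2 untreated
  R4 @ bar2.0: B2/C4 m2 untreated
  R2 @ bar3.0: B2/C4 m2 -> A2/A3 P8 similar
  R3 @ bar3.0: A3 above G3
  R4 @ bar3.0: A2/G3 m7 untreated
  R3 @ bar3.1: A3 above G3
  R3 @ bar3.2: A3 above G3
  R3 @ bar3.3: A3 above G3
  R4 @ bar4.0: C3/B3 M7 untreated
  R1 @ bar5.0: E3/B3 P5 -> C4/G4 P5 similar
  R1 @ bar6.0: C4/G4 P5 -> D4/A4 P5 similar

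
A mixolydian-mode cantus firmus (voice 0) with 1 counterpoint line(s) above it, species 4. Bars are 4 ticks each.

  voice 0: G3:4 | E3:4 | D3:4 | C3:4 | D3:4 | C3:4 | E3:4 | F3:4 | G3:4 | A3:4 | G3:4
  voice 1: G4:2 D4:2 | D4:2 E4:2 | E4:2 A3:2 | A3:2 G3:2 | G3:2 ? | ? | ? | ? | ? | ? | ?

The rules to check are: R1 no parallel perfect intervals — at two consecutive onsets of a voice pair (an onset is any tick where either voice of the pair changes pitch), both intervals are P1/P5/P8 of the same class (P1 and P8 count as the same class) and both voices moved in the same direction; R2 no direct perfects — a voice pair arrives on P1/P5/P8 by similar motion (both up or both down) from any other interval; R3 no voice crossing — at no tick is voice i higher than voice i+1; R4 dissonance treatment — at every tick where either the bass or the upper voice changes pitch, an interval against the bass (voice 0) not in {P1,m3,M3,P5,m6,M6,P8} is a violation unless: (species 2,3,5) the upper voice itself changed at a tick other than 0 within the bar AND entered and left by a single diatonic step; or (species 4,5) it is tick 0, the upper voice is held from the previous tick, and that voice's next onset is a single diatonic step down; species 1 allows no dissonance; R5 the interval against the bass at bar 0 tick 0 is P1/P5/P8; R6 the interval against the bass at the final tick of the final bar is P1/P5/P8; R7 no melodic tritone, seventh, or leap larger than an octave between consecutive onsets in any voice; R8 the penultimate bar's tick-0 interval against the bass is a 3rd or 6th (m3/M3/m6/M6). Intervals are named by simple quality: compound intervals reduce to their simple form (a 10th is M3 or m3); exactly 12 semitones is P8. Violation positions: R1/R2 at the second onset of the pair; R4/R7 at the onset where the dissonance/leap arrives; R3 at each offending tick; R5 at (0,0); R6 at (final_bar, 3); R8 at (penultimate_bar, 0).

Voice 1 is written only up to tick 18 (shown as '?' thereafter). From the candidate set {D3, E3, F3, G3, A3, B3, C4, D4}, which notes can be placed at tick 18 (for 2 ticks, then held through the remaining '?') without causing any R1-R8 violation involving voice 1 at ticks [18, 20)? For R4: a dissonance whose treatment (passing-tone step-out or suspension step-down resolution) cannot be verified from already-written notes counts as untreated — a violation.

{A3, B3, D3, D4, F3, G3}

D3: legal
E3: violates R4
F3: legal
G3: legal
A3: legal
B3: legal
C4: violates R4
D4: legal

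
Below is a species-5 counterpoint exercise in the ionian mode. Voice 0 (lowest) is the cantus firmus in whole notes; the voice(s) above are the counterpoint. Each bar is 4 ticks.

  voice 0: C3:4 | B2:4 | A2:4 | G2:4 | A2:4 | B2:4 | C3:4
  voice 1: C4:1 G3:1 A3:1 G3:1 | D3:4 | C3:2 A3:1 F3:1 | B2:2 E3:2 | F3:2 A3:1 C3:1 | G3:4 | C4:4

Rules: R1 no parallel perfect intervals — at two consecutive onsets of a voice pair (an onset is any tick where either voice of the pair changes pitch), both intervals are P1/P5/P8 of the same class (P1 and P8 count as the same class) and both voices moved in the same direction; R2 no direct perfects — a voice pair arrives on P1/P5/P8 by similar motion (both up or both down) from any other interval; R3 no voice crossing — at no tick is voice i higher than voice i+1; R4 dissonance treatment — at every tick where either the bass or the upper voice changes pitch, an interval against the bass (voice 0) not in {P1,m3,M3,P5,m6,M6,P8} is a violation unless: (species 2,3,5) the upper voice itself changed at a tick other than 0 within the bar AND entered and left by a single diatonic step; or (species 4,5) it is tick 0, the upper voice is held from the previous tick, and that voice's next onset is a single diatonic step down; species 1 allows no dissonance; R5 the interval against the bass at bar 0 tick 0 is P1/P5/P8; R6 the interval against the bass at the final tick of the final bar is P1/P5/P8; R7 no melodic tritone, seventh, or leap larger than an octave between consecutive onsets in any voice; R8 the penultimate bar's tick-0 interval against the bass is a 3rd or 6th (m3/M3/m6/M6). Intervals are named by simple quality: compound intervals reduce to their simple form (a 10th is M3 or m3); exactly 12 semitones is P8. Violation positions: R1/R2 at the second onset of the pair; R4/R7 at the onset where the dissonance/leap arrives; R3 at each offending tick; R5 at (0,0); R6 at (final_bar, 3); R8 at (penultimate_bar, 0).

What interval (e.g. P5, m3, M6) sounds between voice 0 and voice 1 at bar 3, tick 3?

M6

voice 0=G2 voice 1=E3 -> M6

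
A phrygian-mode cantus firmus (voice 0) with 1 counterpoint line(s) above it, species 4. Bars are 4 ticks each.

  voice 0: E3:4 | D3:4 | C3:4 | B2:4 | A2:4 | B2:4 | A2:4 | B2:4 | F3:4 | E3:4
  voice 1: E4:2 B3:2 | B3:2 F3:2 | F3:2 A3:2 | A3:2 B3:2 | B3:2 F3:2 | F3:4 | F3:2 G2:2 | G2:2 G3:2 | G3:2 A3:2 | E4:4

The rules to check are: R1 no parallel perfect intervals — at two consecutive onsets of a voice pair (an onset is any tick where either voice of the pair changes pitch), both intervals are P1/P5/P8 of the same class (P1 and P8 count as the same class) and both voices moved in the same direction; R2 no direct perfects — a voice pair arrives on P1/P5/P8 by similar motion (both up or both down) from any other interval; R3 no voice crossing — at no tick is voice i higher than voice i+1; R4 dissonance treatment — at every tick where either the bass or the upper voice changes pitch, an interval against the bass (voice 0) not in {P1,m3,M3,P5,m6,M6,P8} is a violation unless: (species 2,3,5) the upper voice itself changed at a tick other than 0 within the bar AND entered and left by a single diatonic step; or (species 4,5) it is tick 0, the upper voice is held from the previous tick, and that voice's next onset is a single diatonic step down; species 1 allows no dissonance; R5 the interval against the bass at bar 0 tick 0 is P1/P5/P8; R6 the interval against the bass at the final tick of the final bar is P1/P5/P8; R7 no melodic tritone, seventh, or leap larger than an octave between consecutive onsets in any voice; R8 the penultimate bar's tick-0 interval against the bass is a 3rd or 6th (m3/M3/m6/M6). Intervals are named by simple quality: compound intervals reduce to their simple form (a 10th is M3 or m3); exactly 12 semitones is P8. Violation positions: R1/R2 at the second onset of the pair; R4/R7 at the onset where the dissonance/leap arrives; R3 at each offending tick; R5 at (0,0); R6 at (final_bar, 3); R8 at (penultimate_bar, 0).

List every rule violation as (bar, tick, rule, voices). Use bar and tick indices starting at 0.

(1, 2, R7, (1,))
(2, 0, R4, (0, 1))
(3, 0, R4, (0, 1))
(4, 0, R4, (0, 1))
(4, 2, R7, (1,))
(5, 0, R4, (0, 1))
(6, 2, R3, (0, 1))
(6, 2, R4, (0, 1))
(6, 2, R7, (1,))
(6, 3, R3, (0, 1))
(7, 0, R3, (0, 1))
(7, 1, R3, (0, 1))
(8, 0, R4, (0, 1))
(8, 0, R7, (0,))
(8, 0, R8, (0, 1))

bar 0: v0=E3 v1=E4 downbeat P8
bar 1: v0=D3 v1=B3 downbeat M6
bar 2: v0=C3 v1=F3 downbeat P4
bar 3: v0=B2 v1=A3 downbeat m7
bar 4: v0=A2 v1=B3 downbeat M2
bar 5: v0=B2 v1=F3 downbeat TT
bar 6: v0=A2 v1=F3 downbeat m6
bar 7: v0=B2 v1=G2 downbeat M3
bar 8: v0=F3 v1=G3 downbeat M2
bar 9: v0=E3 v1=E4 downbeat P8
  -> R7 @ bar 1 tick 2 v(1,): B3->F3 leap 6st
  -> R4 @ bar 2 tick 0 v(0, 1): C3/F3 P4 untreated
  -> R4 @ bar 3 tick 0 v(0, 1): B2/A3 m7 untreated
  -> R4 @ bar 4 tick 0 v(0, 1): A2/B3 M2 untreated
  -> R7 @ bar 4 tick 2 v(1,): B3->F3 leap 6st
  -> R4 @ bar 5 tick 0 v(0, 1): B2/F3 TT untreated
  -> R3 @ bar 6 tick 2 v(0, 1): A2 above G2
  -> R4 @ bar 6 tick 2 v(0, 1): A2/G2 M2 untreated
  -> R7 @ bar 6 tick 2 v(1,): F3->G2 leap 10st
  -> R3 @ bar 6 tick 3 v(0, 1): A2 above G2
  -> R3 @ bar 7 tick 0 v(0, 1): B2 above G2
  -> R3 @ bar 7 tick 1 v(0, 1): B2 above G2
  -> R4 @ bar 8 tick 0 v(0, 1): F3/G3 M2 untreated
  -> R7 @ bar 8 tick 0 v(0,): B2->F3 leap 6st
  -> R8 @ bar 8 tick 0 v(0, 1): penult M2 not 3rd/6th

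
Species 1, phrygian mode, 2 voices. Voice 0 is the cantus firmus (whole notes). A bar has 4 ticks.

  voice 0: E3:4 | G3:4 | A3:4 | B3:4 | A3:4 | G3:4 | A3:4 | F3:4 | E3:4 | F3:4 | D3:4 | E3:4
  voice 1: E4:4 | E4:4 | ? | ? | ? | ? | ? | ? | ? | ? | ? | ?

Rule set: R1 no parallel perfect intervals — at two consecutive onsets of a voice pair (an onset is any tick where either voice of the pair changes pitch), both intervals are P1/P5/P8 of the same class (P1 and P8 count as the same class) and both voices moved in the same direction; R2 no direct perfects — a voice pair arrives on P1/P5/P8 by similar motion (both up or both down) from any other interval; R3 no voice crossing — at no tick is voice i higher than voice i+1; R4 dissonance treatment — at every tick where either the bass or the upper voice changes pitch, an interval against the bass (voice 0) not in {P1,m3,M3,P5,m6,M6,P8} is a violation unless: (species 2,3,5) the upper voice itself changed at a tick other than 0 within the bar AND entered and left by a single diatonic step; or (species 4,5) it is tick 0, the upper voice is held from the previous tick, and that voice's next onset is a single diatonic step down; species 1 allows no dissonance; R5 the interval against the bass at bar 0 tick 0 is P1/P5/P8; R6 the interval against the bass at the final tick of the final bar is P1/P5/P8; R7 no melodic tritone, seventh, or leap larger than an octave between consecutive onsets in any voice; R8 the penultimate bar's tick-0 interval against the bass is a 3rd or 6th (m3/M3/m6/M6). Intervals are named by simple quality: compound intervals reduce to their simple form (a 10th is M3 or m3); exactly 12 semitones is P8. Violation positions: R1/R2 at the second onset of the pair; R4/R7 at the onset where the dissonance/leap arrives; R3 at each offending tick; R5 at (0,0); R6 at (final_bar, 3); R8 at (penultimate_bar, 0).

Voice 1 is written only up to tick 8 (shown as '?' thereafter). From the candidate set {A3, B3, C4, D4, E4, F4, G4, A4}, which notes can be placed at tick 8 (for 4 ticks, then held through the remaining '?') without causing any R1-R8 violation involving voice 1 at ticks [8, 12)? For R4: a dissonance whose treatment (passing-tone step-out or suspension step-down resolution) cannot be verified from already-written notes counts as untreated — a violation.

A3: legal
B3: violates R4
C4: legal
D4: violates R4
E4: legal
F4: legal
G4: violates R4
A4: violates R2

{A3, C4, E4, F4}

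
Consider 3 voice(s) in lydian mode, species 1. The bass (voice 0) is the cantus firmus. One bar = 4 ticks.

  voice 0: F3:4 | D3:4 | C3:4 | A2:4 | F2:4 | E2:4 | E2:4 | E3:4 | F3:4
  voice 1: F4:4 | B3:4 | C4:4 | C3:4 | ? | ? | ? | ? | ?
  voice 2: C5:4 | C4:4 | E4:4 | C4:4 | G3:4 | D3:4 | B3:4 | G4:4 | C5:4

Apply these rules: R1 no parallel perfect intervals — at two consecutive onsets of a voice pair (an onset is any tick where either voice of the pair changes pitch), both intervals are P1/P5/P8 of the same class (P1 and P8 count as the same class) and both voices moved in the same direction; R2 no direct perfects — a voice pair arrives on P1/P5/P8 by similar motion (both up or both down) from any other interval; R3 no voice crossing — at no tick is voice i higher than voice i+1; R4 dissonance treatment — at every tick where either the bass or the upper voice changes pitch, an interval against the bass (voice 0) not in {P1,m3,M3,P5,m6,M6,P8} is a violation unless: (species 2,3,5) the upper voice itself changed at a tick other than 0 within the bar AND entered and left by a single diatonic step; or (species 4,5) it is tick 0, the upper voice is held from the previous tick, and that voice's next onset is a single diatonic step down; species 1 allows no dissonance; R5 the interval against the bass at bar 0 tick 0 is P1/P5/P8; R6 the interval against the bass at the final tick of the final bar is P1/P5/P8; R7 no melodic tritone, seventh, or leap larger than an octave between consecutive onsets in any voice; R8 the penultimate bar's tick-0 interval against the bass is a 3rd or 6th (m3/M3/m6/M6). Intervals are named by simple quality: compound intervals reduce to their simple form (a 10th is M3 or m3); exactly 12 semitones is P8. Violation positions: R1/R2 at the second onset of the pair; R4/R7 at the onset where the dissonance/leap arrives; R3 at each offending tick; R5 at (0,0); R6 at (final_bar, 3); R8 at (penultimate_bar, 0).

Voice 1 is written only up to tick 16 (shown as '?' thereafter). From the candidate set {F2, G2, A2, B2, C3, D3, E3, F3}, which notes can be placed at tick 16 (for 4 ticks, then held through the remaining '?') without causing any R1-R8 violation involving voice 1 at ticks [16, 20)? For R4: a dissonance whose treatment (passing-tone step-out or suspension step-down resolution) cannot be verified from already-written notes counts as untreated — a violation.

{A2, C3, D3, F3}

F2: violates R2
G2: violates R1,R4
A2: legal
B2: violates R4
C3: legal
D3: legal
E3: violates R4
F3: legal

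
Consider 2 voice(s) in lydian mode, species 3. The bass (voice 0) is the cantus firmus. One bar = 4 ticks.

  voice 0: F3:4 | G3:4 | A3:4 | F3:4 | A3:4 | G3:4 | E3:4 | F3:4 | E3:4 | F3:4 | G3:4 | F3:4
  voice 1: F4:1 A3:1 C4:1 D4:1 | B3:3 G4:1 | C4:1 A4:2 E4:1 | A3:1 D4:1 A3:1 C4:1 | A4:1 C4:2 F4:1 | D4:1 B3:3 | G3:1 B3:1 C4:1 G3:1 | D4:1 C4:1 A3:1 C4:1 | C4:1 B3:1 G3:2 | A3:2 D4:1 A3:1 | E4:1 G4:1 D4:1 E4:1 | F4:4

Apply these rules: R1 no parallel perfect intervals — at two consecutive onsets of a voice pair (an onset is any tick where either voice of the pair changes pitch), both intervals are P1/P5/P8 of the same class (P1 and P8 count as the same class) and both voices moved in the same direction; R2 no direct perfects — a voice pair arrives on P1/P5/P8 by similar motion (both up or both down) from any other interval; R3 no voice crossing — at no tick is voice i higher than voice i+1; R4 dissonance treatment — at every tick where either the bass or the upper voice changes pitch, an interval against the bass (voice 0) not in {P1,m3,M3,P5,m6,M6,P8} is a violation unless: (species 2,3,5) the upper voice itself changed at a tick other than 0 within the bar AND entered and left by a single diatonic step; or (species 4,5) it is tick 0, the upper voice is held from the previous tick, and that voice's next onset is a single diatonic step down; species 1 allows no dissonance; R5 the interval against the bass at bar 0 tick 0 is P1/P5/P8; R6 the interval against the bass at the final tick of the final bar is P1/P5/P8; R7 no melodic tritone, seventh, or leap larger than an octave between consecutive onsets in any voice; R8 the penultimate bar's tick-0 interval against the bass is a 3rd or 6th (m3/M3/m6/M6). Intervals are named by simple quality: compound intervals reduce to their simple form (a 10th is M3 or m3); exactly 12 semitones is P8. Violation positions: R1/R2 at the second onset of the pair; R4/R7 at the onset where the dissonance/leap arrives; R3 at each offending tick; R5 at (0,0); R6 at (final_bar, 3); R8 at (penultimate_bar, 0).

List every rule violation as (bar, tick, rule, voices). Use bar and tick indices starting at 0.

(4, 0, R2, (0, 1))
(5, 0, R2, (0, 1))

bar 0: v0=F3 v1=F4 downbeat P8
bar 1: v0=G3 v1=B3 downbeat M3
bar 2: v0=A3 v1=C4 downbeat m3
bar 3: v0=F3 v1=A3 downbeat M3
bar 4: v0=A3 v1=A4 downbeat P8
bar 5: v0=G3 v1=D4 downbeat P5
bar 6: v0=E3 v1=G3 downbeat m3
bar 7: v0=F3 v1=D4 downbeat M6
bar 8: v0=E3 v1=C4 downbeat m6
bar 9: v0=F3 v1=A3 downbeat M3
bar 10: v0=G3 v1=E4 downbeat M6
bar 11: v0=F3 v1=F4 downbeat P8
  -> R2 @ bar 4 tick 0 v(0, 1): F3/C4 P5 -> A3/A4 P8 similar
  -> R2 @ bar 5 tick 0 v(0, 1): A3/F4 m6 -> G3/D4 P5 similar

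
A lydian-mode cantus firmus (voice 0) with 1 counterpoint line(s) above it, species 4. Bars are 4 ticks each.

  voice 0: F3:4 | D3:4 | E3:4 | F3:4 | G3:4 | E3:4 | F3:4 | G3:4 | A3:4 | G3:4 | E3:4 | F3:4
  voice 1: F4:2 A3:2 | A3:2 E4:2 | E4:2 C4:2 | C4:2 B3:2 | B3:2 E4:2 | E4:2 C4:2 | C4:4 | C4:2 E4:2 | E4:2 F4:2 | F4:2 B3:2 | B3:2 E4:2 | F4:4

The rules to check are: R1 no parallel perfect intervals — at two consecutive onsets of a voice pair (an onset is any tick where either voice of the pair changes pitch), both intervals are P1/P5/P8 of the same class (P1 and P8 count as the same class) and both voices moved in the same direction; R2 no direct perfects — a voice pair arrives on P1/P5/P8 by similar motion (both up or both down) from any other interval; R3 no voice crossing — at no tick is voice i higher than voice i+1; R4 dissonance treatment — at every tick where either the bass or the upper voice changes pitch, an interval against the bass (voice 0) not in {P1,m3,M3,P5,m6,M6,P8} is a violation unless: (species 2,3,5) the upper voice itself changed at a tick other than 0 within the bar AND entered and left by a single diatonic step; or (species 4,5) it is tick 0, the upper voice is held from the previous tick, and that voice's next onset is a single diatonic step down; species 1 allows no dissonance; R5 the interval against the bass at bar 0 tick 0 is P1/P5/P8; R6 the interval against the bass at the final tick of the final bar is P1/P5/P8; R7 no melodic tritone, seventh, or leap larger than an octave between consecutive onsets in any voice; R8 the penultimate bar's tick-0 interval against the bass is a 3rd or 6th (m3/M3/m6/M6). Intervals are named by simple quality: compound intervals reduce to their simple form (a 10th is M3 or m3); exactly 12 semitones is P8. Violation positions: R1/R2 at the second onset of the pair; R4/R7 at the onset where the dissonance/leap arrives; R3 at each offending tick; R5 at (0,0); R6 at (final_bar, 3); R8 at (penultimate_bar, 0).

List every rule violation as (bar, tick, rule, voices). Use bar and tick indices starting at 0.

(1, 2, R4, (0, 1))
(3, 2, R4, (0, 1))
(7, 0, R4, (0, 1))
(9, 0, R4, (0, 1))
(9, 2, R7, (1,))
(10, 0, R8, (0, 1))
(11, 0, R1, (0, 1))

bar 0: v0=F3 v1=F4 downbeat P8
bar 1: v0=D3 v1=A3 downbeat P5
bar 2: v0=E3 v1=E4 downbeat P8
bar 3: v0=F3 v1=C4 downbeat P5
bar 4: v0=G3 v1=B3 downbeat M3
bar 5: v0=E3 v1=E4 downbeat P8
bar 6: v0=F3 v1=C4 downbeat P5
bar 7: v0=G3 v1=C4 downbeat P4
bar 8: v0=A3 v1=E4 downbeat P5
bar 9: v0=G3 v1=F4 downbeat m7
bar 10: v0=E3 v1=B3 downbeat P5
bar 11: v0=F3 v1=F4 downbeat P8
  -> R4 @ bar 1 tick 2 v(0, 1): D3/E4 M2 untreated
  -> R4 @ bar 3 tick 2 v(0, 1): F3/B3 TT untreated
  -> R4 @ bar 7 tick 0 v(0, 1): G3/C4 P4 untreated
  -> R4 @ bar 9 tick 0 v(0, 1): G3/F4 m7 untreated
  -> R7 @ bar 9 tick 2 v(1,): F4->B3 leap 6st
  -> R8 @ bar 10 tick 0 v(0, 1): penult P5 not 3rd/6th
  -> R1 @ bar 11 tick 0 v(0, 1): E3/E4 P8 -> F3/F4 P8 similar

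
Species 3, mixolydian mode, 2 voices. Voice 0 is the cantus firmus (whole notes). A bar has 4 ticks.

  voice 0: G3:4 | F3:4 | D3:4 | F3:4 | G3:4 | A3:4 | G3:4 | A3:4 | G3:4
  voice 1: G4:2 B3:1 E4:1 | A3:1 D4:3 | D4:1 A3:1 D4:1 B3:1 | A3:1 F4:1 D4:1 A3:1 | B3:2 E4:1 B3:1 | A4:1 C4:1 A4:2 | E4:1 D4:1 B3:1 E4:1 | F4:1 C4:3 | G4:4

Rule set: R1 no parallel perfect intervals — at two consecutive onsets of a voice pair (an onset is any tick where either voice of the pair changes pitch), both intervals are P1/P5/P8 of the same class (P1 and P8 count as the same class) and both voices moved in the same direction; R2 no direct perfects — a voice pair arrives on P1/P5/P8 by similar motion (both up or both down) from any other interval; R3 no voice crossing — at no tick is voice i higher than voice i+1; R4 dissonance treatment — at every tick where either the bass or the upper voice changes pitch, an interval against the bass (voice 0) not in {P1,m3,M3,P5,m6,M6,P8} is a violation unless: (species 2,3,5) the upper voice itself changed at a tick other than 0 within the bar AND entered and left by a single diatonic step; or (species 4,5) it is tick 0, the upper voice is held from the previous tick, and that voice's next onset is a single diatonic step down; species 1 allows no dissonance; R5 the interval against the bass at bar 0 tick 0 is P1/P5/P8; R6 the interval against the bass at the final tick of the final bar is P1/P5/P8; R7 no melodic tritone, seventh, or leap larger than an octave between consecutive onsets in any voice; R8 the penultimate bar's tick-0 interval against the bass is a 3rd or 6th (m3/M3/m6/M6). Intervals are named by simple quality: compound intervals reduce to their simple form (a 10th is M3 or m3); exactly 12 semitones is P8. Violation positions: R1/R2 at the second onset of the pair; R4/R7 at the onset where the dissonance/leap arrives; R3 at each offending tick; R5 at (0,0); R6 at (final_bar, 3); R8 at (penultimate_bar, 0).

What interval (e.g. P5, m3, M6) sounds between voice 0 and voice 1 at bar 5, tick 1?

m3

voice 0=A3 voice 1=C4 -> m3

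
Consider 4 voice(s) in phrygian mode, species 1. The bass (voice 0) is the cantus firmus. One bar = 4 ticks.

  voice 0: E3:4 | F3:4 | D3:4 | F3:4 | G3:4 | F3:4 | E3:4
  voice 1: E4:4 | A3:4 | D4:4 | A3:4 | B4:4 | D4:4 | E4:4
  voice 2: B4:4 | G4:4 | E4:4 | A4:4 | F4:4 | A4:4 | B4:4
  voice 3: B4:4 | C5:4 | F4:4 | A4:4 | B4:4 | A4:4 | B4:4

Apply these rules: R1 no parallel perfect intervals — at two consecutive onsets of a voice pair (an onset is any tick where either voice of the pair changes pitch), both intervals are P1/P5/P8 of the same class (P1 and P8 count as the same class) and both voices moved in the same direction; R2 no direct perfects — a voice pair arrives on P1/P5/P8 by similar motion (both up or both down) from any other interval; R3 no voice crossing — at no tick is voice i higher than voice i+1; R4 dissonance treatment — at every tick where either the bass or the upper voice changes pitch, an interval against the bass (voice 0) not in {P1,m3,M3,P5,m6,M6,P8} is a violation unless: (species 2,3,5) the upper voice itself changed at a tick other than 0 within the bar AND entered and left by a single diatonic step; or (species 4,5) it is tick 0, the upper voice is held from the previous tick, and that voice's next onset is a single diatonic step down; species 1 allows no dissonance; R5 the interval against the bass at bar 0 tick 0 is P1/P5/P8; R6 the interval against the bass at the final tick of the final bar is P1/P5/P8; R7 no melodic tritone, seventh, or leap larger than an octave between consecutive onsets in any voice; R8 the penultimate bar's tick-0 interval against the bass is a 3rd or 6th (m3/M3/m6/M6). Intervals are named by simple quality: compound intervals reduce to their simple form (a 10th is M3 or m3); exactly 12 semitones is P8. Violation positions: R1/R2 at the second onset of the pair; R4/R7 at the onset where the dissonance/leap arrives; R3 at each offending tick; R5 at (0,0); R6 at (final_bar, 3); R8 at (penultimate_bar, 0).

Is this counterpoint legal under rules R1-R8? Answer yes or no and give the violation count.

bar 0: v0=E3 v1=E4 v2=B4 v3=B4 (P5)
bar 1: v0=F3 v1=A3 v2=G4 v3=C5 (P5)
bar 2: v0=D3 v1=D4 v2=E4 v3=F4 (m3)
bar 3: v0=F3 v1=A3 v2=A4 v3=A4 (M3)
bar 4: v0=G3 v1=B4 v2=F4 v3=B4 (M3)
bar 5: v0=F3 v1=D4 v2=A4 v3=A4 (M3)
bar 6: v0=E3 v1=E4 v2=B4 v3=B4 (P5)
  R1 @ bar1.0: E3/B4 P5 -> F3/C5 P5 similar
  R4 @ bar1.0: F3/G4 M2 untreated
  R4 @ bar2.0: D3/E4 M2 untreated
  R2 @ bar3.0: E4/F4 m2 -> A4/A4 P1 similar
  R1 @ bar4.0: A3/A4 P8 -> B4/B4 P1 similar
  R3 @ bar4.0: B4 above F4
  R4 @ bar4.0: G3/F4 m7 untreated
  R7 @ bar4.0: A3->B4 leap 14st
  R3 @ bar4.1: B4 above F4
  R3 @ bar4.2: B4 above F4
  R3 @ bar4.3: B4 above F4
  R2 @ bar5.0: B4/B4 P1 -> D4/A4 P5 similar
  R1 @ bar6.0: D4/A4 P5 -> E4/B4 P5 similar
  R1 @ bar6.0: D4/A4 P5 -> E4/B4 P5 similar
  R1 @ bar6.0: A4/A4 P1 -> B4/B4 P1 similar

No (15 violations)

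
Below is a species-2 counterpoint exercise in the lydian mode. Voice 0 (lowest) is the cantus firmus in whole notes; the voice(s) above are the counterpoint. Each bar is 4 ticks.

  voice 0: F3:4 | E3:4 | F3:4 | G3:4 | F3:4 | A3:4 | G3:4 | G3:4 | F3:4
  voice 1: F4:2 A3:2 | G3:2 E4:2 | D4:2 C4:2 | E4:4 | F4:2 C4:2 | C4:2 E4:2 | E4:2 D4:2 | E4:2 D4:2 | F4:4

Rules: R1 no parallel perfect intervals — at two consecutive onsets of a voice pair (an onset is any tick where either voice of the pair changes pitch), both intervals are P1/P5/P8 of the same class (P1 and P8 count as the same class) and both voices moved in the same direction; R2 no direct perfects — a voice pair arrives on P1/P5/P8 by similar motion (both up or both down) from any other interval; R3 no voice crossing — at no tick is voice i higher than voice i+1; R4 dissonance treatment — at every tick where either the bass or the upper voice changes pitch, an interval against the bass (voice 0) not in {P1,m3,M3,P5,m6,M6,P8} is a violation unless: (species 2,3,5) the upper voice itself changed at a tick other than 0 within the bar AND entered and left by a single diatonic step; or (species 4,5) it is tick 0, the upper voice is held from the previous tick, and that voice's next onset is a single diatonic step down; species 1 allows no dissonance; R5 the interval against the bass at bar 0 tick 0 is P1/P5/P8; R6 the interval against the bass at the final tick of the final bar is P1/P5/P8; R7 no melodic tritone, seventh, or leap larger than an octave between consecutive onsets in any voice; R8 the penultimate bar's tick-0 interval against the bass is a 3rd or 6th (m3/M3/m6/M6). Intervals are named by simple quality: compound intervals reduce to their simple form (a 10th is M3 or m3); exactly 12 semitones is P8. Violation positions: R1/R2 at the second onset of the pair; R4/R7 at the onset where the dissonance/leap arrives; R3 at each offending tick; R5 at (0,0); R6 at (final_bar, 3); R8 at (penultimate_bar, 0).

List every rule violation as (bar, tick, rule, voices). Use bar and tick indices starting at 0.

bar 0: v0=F3 v1=F4 downbeat P8
bar 1: v0=E3 v1=G3 downbeat m3
bar 2: v0=F3 v1=D4 downbeat M6
bar 3: v0=G3 v1=E4 downbeat M6
bar 4: v0=F3 v1=F4 downbeat P8
bar 5: v0=A3 v1=C4 downbeat m3
bar 6: v0=G3 v1=E4 downbeat M6
bar 7: v0=G3 v1=E4 downbeat M6
bar 8: v0=F3 v1=F4 downbeat P8

No violations across 9 bars (F3..F3 vs F4..F4).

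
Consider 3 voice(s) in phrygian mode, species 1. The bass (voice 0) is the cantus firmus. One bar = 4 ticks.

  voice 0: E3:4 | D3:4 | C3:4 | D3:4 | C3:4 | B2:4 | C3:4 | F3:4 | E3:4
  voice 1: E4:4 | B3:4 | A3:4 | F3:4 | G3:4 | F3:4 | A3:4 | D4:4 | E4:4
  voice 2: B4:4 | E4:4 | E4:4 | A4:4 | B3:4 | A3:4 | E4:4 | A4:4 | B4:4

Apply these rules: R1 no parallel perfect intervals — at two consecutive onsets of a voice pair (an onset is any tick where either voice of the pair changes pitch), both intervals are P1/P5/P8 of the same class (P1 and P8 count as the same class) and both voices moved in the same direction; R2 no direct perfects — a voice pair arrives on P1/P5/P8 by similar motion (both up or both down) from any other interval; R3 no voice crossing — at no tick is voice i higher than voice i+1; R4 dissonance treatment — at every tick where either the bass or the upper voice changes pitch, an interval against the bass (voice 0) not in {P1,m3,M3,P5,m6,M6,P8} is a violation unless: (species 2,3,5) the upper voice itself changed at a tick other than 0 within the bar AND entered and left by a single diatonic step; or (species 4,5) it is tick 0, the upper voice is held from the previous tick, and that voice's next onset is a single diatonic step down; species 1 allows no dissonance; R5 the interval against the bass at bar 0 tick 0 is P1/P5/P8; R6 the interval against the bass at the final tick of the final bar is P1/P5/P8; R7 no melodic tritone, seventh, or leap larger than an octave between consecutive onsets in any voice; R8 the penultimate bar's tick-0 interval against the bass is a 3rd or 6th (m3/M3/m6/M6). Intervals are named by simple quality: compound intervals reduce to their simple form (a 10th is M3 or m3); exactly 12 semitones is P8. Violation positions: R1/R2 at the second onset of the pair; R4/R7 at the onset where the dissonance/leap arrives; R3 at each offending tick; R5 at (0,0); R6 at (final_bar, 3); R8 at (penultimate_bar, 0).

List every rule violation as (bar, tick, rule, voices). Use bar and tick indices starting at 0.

bar 0: v0=E3 v1=E4 v2=B4 downbeat P5
bar 1: v0=D3 v1=B3 v2=E4 downbeat M2
bar 2: v0=C3 v1=A3 v2=E4 downbeat M3
bar 3: v0=D3 v1=F3 v2=A4 downbeat P5
bar 4: v0=C3 v1=G3 v2=B3 downbeat M7
bar 5: v0=B2 v1=F3 v2=A3 downbeat m7
bar 6: v0=C3 v1=A3 v2=E4 downbeat M3
bar 7: v0=F3 v1=D4 v2=A4 downbeat M3
bar 8: v0=E3 v1=E4 v2=B4 downbeat P5
  -> R4 @ bar 1 tick 0 v(0, 2): D3/E4 M2 untreated
  -> R2 @ bar 3 tick 0 v(0, 2): C3/E4 M3 -> D3/A4 P5 similar
  -> R4 @ bar 4 tick 0 v(0, 2): C3/B3 M7 untreated
  -> R7 @ bar 4 tick 0 v(2,): A4->B3 leap 10st
  -> R4 @ bar 5 tick 0 v(0, 1): B2/F3 TT untreated
  -> R4 @ bar 5 tick 0 v(0, 2): B2/A3 m7 untreated
  -> R2 @ bar 6 tick 0 v(1, 2): F3/A3 M3 -> A3/E4 P5 similar
  -> R1 @ bar 7 tick 0 v(1, 2): A3/E4 P5 -> D4/A4 P5 similar
  -> R1 @ bar 8 tick 0 v(1, 2): D4/A4 P5 -> E4/B4 P5 similar

(1, 0, R4, (0, 2))
(3, 0, R2, (0, 2))
(4, 0, R4, (0, 2))
(4, 0, R7, (2,))
(5, 0, R4, (0, 1))
(5, 0, R4, (0, 2))
(6, 0, R2, (1, 2))
(7, 0, R1, (1, 2))
(8, 0, R1, (1, 2))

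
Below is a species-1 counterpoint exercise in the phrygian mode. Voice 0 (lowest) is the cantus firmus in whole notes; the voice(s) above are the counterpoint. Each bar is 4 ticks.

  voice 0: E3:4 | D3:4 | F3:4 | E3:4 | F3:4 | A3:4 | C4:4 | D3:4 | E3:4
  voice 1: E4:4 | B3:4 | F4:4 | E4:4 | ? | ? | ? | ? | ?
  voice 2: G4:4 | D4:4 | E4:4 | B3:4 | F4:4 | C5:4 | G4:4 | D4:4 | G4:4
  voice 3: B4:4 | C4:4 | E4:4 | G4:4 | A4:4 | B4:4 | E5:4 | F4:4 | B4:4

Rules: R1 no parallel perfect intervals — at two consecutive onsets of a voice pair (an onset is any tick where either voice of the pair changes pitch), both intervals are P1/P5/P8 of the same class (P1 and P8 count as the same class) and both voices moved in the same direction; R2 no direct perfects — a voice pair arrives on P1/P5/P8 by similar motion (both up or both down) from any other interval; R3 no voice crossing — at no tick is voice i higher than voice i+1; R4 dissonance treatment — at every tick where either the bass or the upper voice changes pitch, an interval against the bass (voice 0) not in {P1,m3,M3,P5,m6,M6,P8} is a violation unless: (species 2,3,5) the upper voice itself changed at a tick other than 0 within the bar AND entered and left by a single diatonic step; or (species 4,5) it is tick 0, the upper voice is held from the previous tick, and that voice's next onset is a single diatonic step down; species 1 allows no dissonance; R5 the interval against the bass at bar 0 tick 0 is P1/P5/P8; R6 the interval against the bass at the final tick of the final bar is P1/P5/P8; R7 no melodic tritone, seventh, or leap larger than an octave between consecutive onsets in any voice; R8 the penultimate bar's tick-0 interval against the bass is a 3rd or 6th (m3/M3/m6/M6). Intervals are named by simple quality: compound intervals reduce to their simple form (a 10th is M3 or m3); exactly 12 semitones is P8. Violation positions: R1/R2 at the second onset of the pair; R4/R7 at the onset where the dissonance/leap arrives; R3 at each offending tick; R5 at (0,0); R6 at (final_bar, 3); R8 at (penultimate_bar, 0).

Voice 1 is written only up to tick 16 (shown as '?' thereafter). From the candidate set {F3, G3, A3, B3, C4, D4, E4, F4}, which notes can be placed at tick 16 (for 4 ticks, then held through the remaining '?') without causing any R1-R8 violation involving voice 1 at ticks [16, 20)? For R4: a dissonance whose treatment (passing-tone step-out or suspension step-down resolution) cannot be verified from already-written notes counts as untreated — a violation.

{A3, C4, D4}

F3: violates R7
G3: violates R4
A3: legal
B3: violates R4
C4: legal
D4: legal
E4: violates R4
F4: violates R1,R2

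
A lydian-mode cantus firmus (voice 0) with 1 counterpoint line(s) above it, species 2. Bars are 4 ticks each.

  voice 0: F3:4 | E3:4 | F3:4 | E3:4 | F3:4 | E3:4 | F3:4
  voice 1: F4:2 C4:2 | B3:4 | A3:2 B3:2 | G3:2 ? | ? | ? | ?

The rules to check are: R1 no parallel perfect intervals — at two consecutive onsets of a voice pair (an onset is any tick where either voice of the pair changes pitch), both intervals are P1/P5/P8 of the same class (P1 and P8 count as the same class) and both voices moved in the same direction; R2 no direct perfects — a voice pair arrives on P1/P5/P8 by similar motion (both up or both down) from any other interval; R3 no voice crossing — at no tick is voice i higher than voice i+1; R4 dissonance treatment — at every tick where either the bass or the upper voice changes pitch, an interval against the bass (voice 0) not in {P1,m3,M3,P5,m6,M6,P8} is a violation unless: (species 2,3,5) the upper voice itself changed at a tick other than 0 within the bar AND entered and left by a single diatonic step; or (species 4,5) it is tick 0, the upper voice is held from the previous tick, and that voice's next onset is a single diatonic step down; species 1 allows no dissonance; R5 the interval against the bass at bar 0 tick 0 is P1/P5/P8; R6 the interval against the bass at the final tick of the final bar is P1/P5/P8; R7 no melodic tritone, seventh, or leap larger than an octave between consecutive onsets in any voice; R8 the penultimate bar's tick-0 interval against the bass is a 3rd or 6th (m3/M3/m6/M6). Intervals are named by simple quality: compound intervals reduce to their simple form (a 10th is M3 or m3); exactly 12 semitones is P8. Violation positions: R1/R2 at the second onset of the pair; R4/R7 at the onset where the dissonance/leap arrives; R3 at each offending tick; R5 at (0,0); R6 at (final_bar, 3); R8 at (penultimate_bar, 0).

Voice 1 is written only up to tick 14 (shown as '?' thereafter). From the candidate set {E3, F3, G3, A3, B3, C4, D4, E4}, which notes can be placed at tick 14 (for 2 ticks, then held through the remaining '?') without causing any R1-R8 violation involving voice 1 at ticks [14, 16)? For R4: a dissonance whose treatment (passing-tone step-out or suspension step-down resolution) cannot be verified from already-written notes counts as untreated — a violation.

E3: legal
F3: violates R4
G3: legal
A3: violates R4
B3: legal
C4: legal
D4: violates R4
E4: legal

{B3, C4, E3, E4, G3}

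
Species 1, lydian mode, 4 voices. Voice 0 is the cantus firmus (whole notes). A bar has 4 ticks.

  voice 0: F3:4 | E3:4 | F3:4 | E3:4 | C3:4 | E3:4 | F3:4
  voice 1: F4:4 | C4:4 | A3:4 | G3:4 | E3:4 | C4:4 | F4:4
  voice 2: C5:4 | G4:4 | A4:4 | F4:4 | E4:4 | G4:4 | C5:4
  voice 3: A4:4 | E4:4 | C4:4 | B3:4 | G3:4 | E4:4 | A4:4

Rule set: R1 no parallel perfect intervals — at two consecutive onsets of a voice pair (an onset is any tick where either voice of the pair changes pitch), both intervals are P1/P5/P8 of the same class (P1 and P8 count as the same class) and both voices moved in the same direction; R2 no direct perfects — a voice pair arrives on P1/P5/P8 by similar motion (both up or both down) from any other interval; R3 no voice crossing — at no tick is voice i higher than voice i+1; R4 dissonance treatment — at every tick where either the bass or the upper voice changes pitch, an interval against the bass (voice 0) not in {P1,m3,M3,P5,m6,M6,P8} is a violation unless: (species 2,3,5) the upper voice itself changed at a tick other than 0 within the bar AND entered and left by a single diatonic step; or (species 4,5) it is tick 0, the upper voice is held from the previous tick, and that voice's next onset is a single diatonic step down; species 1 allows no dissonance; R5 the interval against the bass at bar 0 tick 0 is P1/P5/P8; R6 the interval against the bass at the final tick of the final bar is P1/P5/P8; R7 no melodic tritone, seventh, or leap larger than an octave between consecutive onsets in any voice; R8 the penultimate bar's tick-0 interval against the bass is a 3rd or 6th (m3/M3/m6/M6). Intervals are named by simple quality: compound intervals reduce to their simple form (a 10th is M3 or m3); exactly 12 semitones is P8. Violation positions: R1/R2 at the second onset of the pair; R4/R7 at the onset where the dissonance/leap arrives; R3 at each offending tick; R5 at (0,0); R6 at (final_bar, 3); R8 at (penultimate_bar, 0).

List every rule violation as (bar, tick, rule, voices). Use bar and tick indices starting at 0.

(0, 0, R3, (2, 3))
(0, 0, R5, (0, 3))
(0, 1, R3, (2, 3))
(0, 2, R3, (2, 3))
(0, 3, R3, (2, 3))
(1, 0, R1, (1, 2))
(1, 0, R2, (0, 3))
(1, 0, R3, (2, 3))
(1, 1, R3, (2, 3))
(1, 2, R3, (2, 3))
(1, 3, R3, (2, 3))
(2, 0, R3, (2, 3))
(2, 1, R3, (2, 3))
(2, 2, R3, (2, 3))
(2, 3, R3, (2, 3))
(3, 0, R1, (0, 3))
(3, 0, R3, (2, 3))
(3, 0, R4, (0, 2))
(3, 1, R3, (2, 3))
(3, 2, R3, (2, 3))
(3, 3, R3, (2, 3))
(4, 0, R1, (0, 3))
(4, 0, R2, (1, 2))
(4, 0, R3, (2, 3))
(4, 1, R3, (2, 3))
(4, 2, R3, (2, 3))
(4, 3, R3, (2, 3))
(5, 0, R2, (0, 3))
(5, 0, R2, (1, 2))
(5, 0, R3, (2, 3))
(5, 0, R8, (0, 3))
(5, 1, R3, (2, 3))
(5, 2, R3, (2, 3))
(5, 3, R3, (2, 3))
(6, 0, R1, (1, 2))
(6, 0, R2, (0, 1))
(6, 0, R2, (0, 2))
(6, 0, R3, (2, 3))
(6, 1, R3, (2, 3))
(6, 2, R3, (2, 3))
(6, 3, R3, (2, 3))
(6, 3, R6, (0, 3))

bar 0: v0=F3 v1=F4 v2=C5 v3=A4 downbeat M3
bar 1: v0=E3 v1=C4 v2=G4 v3=E4 downbeat P8
bar 2: v0=F3 v1=A3 v2=A4 v3=C4 downbeat P5
bar 3: v0=E3 v1=G3 v2=F4 v3=B3 downbeat P5
bar 4: v0=C3 v1=E3 v2=E4 v3=G3 downbeat P5
bar 5: v0=E3 v1=C4 v2=G4 v3=E4 downbeat P8
bar 6: v0=F3 v1=F4 v2=C5 v3=A4 downbeat M3
  -> R3 @ bar 0 tick 0 v(2, 3): C5 above A4
  -> R5 @ bar 0 tick 0 v(0, 3): opens on M3
  -> R3 @ bar 0 tick 1 v(2, 3): C5 above A4
  -> R3 @ bar 0 tick 2 v(2, 3): C5 above A4
  -> R3 @ bar 0 tick 3 v(2, 3): C5 above A4
  -> R1 @ bar 1 tick 0 v(1, 2): F4/C5 P5 -> C4/G4 P5 similar
  -> R2 @ bar 1 tick 0 v(0, 3): F3/A4 M3 -> E3/E4 P8 similar
  -> R3 @ bar 1 tick 0 v(2, 3): G4 above E4
  -> R3 @ bar 1 tick 1 v(2, 3): G4 above E4
  -> R3 @ bar 1 tick 2 v(2, 3): G4 above E4
  -> R3 @ bar 1 tick 3 v(2, 3): G4 above E4
  -> R3 @ bar 2 tick 0 v(2, 3): A4 above C4
  -> R3 @ bar 2 tick 1 v(2, 3): A4 above C4
  -> R3 @ bar 2 tick 2 v(2, 3): A4 above C4
  -> R3 @ bar 2 tick 3 v(2, 3): A4 above C4
  -> R1 @ bar 3 tick 0 v(0, 3): F3/C4 P5 -> E3/B3 P5 similar
  -> R3 @ bar 3 tick 0 v(2, 3): F4 above B3
  -> R4 @ bar 3 tick 0 v(0, 2): E3/F4 m2 untreated
  -> R3 @ bar 3 tick 1 v(2, 3): F4 above B3
  -> R3 @ bar 3 tick 2 v(2, 3): F4 above B3
  -> R3 @ bar 3 tick 3 v(2, 3): F4 above B3
  -> R1 @ bar 4 tick 0 v(0, 3): E3/B3 P5 -> C3/G3 P5 similar
  -> R2 @ bar 4 tick 0 v(1, 2): G3/F4 m7 -> E3/E4 P8 similar
  -> R3 @ bar 4 tick 0 v(2, 3): E4 above G3
  -> R3 @ bar 4 tick 1 v(2, 3): E4 above G3
  -> R3 @ bar 4 tick 2 v(2, 3): E4 above G3
  -> R3 @ bar 4 tick 3 v(2, 3): E4 above G3
  -> R2 @ bar 5 tick 0 v(0, 3): C3/G3 P5 -> E3/E4 P8 similar
  -> R2 @ bar 5 tick 0 v(1, 2): E3/E4 P8 -> C4/G4 P5 similar
  -> R3 @ bar 5 tick 0 v(2, 3): G4 above E4
  -> R8 @ bar 5 tick 0 v(0, 3): penult P8 not 3rd/6th
  -> R3 @ bar 5 tick 1 v(2, 3): G4 above E4
  -> R3 @ bar 5 tick 2 v(2, 3): G4 above E4
  -> R3 @ bar 5 tick 3 v(2, 3): G4 above E4
  -> R1 @ bar 6 tick 0 v(1, 2): C4/G4 P5 -> F4/C5 P5 similar
  -> R2 @ bar 6 tick 0 v(0, 1): E3/C4 m6 -> F3/F4 P8 similar
  -> R2 @ bar 6 tick 0 v(0, 2): E3/G4 m3 -> F3/C5 P5 similar
  -> R3 @ bar 6 tick 0 v(2, 3): C5 above A4
  -> R3 @ bar 6 tick 1 v(2, 3): C5 above A4
  -> R3 @ bar 6 tick 2 v(2, 3): C5 above A4
  -> R3 @ bar 6 tick 3 v(2, 3): C5 above A4
  -> R6 @ bar 6 tick 3 v(0, 3): closes on M3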